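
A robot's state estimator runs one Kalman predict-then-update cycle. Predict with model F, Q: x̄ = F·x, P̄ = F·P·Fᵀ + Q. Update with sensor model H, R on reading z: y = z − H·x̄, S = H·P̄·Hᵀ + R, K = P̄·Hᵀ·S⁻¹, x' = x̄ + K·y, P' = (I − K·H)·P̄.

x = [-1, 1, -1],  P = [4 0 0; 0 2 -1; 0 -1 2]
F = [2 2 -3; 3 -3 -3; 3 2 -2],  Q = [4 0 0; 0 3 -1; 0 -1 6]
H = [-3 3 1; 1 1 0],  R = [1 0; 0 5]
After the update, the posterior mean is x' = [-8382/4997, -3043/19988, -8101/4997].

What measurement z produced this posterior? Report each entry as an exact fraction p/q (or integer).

x̄ = F·x = [3, -3, 1]
P̄ = F·P·Fᵀ + Q = [58 27 54; 27 57 35; 54 35 66]
S = H·P̄·Hᵀ + R = [502 86; 86 174]
K = P̄·Hᵀ·S⁻¹ = [-881/4997 5753/9994; 7263/39976 15709/39976; -761/9994 2744/4997]
x' − x̄ = [-23373/4997, 56921/19988, -13098/4997] = K·y
y = (KᵀK)⁻¹·Kᵀ·(x' − x̄) = [20, -2]
z = y + H·x̄ = [20, -2] + [-17, 0] = [3, -2]

z = [3, -2]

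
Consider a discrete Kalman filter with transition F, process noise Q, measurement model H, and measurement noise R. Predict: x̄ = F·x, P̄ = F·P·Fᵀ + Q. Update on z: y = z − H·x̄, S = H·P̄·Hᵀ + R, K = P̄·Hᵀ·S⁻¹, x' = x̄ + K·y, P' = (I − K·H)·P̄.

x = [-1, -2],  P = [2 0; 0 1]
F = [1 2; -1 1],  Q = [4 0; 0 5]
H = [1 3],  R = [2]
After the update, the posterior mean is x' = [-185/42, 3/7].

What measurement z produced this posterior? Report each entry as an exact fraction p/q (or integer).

z = [-3]

x̄ = F·x = [-5, -1]
P̄ = F·P·Fᵀ + Q = [10 0; 0 8]
S = H·P̄·Hᵀ + R = [84]
K = P̄·Hᵀ·S⁻¹ = [5/42; 2/7]
x' − x̄ = [25/42, 10/7] = K·y
y = (KᵀK)⁻¹·Kᵀ·(x' − x̄) = [5]
z = y + H·x̄ = [5] + [-8] = [-3]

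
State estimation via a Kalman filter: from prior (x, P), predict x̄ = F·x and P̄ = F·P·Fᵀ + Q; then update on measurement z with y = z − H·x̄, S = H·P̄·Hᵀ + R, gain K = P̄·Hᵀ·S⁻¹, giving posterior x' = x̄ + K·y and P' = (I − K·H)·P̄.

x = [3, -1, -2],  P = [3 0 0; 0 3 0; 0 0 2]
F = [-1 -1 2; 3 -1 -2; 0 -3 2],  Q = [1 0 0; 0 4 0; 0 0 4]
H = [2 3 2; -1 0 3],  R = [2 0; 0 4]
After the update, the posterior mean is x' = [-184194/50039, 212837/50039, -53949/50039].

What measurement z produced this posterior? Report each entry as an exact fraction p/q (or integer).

z = [3, 1]

x̄ = F·x = [-6, 14, -1]
P̄ = F·P·Fᵀ + Q = [15 -14 17; -14 42 1; 17 1 39]
S = H·P̄·Hᵀ + R = [576 323; 323 268]
K = P̄·Hᵀ·S⁻¹ = [-5732/50039 13630/50039; 21309/50039 -22508/50039; -1480/50039 20455/50039]
x' − x̄ = [116040/50039, -487709/50039, -3910/50039] = K·y
y = (KᵀK)⁻¹·Kᵀ·(x' − x̄) = [-25, -2]
z = y + H·x̄ = [-25, -2] + [28, 3] = [3, 1]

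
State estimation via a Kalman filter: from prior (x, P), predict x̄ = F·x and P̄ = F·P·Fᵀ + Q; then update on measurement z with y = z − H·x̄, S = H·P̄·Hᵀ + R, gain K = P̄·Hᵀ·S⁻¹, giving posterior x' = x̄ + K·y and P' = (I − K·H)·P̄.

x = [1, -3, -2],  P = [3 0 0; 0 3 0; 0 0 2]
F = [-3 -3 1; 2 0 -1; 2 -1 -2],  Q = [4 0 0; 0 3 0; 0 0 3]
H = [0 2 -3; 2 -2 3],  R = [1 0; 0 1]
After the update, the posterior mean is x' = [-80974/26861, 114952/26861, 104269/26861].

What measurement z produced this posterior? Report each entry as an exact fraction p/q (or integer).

x̄ = F·x = [4, 4, 9]
P̄ = F·P·Fᵀ + Q = [60 -20 -13; -20 17 16; -13 16 26]
S = H·P̄·Hᵀ + R = [111 -112; -112 355]
K = P̄·Hᵀ·S⁻¹ = [13197/26861 13319/26861; -7882/26861 -4454/26861; -14090/26861 -2932/26861]
x' − x̄ = [-188418/26861, 7508/26861, -137480/26861] = K·y
y = (KᵀK)⁻¹·Kᵀ·(x' − x̄) = [16, -30]
z = y + H·x̄ = [16, -30] + [-19, 27] = [-3, -3]

z = [-3, -3]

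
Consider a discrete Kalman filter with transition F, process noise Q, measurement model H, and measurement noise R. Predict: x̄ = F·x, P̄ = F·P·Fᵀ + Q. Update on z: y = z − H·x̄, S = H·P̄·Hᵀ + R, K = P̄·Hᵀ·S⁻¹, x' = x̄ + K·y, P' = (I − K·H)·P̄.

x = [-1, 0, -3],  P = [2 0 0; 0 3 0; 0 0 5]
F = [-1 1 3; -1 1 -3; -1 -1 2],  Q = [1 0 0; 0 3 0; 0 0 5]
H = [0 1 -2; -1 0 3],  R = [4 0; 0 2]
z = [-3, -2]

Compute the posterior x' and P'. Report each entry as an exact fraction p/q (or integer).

x' = [407/127, -1105/889, 66/127]
P' = [4969/508 913/254 753/254; 913/254 4443/889 177/127; 753/254 177/127 140/127]

x̄ = F·x = [-8, 10, -5]
P̄ = F·P·Fᵀ + Q = [51 -40 29; -40 53 -31; 29 -31 30]
y = z − H·x̄ = [-23, 5]
S = H·P̄·Hᵀ + R = [301 -175; -175 149]
K = P̄·Hᵀ·S⁻¹ = [-593/1016 -451/1016; 1965/3556 149/508; -103/508 87/508]
x' = x̄ + K·y = [407/127, -1105/889, 66/127]
P' = (I − K·H)·P̄ = [4969/508 913/254 753/254; 913/254 4443/889 177/127; 753/254 177/127 140/127]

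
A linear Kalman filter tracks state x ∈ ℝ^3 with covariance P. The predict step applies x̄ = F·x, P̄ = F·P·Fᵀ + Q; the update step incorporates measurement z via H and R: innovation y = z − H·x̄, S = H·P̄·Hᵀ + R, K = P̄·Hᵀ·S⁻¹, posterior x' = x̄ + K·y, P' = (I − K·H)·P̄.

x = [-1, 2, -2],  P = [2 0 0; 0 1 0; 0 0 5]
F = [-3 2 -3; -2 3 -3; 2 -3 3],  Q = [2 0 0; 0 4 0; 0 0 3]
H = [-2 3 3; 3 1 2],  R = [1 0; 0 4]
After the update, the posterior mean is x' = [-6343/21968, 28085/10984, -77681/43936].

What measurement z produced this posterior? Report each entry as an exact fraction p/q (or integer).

z = [3, -2]

x̄ = F·x = [13, 14, -14]
P̄ = F·P·Fᵀ + Q = [69 63 -63; 63 66 -62; -63 -62 65]
S = H·P̄·Hᵀ + R = [340 -258; -258 325]
K = P̄·Hᵀ·S⁻¹ = [-3849/21968 3339/10984; -813/10984 1891/5492; 12657/43936 -3155/21968]
x' − x̄ = [-291927/21968, -125691/10984, 537423/43936] = K·y
y = (KᵀK)⁻¹·Kᵀ·(x' − x̄) = [29, -27]
z = y + H·x̄ = [29, -27] + [-26, 25] = [3, -2]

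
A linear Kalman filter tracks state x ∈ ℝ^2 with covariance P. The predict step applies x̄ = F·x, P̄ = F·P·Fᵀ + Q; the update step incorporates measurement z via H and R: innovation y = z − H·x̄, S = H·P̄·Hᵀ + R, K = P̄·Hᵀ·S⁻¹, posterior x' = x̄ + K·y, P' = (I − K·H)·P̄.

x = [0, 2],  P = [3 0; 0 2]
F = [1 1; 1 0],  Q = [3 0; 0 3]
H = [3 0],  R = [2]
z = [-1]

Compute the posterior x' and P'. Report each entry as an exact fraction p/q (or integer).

x̄ = F·x = [2, 0]
P̄ = F·P·Fᵀ + Q = [8 3; 3 6]
y = z − H·x̄ = [-7]
S = H·P̄·Hᵀ + R = [74]
K = P̄·Hᵀ·S⁻¹ = [12/37; 9/74]
x' = x̄ + K·y = [-10/37, -63/74]
P' = (I − K·H)·P̄ = [8/37 3/37; 3/37 363/74]

x' = [-10/37, -63/74]
P' = [8/37 3/37; 3/37 363/74]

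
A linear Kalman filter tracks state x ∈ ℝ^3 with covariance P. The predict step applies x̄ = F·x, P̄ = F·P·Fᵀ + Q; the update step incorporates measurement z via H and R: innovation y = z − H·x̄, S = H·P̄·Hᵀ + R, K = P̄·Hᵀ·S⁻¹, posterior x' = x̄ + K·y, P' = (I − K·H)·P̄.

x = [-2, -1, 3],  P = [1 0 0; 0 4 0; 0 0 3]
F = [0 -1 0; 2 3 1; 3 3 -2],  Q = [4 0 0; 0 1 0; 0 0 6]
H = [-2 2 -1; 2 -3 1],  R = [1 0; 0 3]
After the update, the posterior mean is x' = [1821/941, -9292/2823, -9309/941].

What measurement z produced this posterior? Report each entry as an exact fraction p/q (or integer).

z = [-1, 3]

x̄ = F·x = [1, -4, -15]
P̄ = F·P·Fᵀ + Q = [8 -12 -12; -12 44 36; -12 36 63]
S = H·P̄·Hᵀ + R = [176 -251; -251 374]
K = P̄·Hᵀ·S⁻¹ = [-144/941 4/941; -1696/2823 -2044/2823; -1659/941 -1287/941]
x' − x̄ = [880/941, 2000/2823, 4806/941] = K·y
y = (KᵀK)⁻¹·Kᵀ·(x' − x̄) = [-6, 4]
z = y + H·x̄ = [-6, 4] + [5, -1] = [-1, 3]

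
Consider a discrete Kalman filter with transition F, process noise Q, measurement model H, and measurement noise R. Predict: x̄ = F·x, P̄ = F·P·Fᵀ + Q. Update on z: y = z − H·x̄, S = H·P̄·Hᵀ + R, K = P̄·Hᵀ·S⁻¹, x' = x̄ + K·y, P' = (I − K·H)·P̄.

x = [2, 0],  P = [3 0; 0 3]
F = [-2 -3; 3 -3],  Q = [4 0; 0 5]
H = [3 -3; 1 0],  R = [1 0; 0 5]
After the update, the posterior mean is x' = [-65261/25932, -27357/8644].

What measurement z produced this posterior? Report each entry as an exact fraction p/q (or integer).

x̄ = F·x = [-4, 6]
P̄ = F·P·Fᵀ + Q = [43 9; 9 59]
S = H·P̄·Hᵀ + R = [757 102; 102 48]
K = P̄·Hᵀ·S⁻¹ = [85/4322 22147/25932; -1353/4322 7371/8644]
x' − x̄ = [38467/25932, -79221/8644] = K·y
y = (KᵀK)⁻¹·Kᵀ·(x' − x̄) = [32, 1]
z = y + H·x̄ = [32, 1] + [-30, -4] = [2, -3]

z = [2, -3]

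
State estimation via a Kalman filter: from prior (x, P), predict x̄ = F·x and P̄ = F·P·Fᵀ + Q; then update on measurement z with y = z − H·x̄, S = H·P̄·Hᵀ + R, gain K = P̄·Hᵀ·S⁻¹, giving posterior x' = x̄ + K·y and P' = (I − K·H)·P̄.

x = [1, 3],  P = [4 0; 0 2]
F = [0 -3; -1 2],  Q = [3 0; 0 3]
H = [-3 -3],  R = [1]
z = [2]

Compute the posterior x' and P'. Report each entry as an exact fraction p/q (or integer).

x̄ = F·x = [-9, 5]
P̄ = F·P·Fᵀ + Q = [21 -12; -12 15]
y = z − H·x̄ = [-10]
S = H·P̄·Hᵀ + R = [109]
K = P̄·Hᵀ·S⁻¹ = [-27/109; -9/109]
x' = x̄ + K·y = [-711/109, 635/109]
P' = (I − K·H)·P̄ = [1560/109 -1551/109; -1551/109 1554/109]

x' = [-711/109, 635/109]
P' = [1560/109 -1551/109; -1551/109 1554/109]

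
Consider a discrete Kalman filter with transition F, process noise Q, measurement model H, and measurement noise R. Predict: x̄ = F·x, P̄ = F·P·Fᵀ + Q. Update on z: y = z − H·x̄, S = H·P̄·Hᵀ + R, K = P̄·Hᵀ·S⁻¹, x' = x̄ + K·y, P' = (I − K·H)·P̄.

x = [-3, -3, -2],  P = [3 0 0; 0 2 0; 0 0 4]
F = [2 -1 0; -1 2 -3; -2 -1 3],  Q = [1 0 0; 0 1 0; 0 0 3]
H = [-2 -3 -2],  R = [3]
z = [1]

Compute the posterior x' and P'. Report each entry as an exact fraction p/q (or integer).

x' = [-97/99, -263/99, 457/99]
P' = [1085/99 130/99 -1310/99; 130/99 1616/99 -2470/99; -1310/99 -2470/99 4991/99]

x̄ = F·x = [-3, 3, 3]
P̄ = F·P·Fᵀ + Q = [15 -10 -10; -10 48 -34; -10 -34 53]
y = z − H·x̄ = [10]
S = H·P̄·Hᵀ + R = [99]
K = P̄·Hᵀ·S⁻¹ = [20/99; -56/99; 16/99]
x' = x̄ + K·y = [-97/99, -263/99, 457/99]
P' = (I − K·H)·P̄ = [1085/99 130/99 -1310/99; 130/99 1616/99 -2470/99; -1310/99 -2470/99 4991/99]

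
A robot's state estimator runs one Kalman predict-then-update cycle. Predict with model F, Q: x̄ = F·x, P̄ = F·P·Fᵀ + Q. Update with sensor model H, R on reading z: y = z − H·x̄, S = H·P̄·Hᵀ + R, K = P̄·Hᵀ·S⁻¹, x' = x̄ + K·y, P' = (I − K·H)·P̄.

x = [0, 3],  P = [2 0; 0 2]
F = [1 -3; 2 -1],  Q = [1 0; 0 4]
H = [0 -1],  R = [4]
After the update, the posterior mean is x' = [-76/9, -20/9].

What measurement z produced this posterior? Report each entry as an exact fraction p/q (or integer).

x̄ = F·x = [-9, -3]
P̄ = F·P·Fᵀ + Q = [21 10; 10 14]
S = H·P̄·Hᵀ + R = [18]
K = P̄·Hᵀ·S⁻¹ = [-5/9; -7/9]
x' − x̄ = [5/9, 7/9] = K·y
y = (KᵀK)⁻¹·Kᵀ·(x' − x̄) = [-1]
z = y + H·x̄ = [-1] + [3] = [2]

z = [2]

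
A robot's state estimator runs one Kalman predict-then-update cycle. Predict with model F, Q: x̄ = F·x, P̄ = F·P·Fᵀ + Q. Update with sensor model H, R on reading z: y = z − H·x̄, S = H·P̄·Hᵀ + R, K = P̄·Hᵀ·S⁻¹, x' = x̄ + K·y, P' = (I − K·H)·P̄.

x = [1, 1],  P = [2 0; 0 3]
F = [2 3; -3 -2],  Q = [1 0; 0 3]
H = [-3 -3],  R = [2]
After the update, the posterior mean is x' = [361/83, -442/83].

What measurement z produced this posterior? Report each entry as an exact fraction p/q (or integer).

z = [3]

x̄ = F·x = [5, -5]
P̄ = F·P·Fᵀ + Q = [36 -30; -30 33]
S = H·P̄·Hᵀ + R = [83]
K = P̄·Hᵀ·S⁻¹ = [-18/83; -9/83]
x' − x̄ = [-54/83, -27/83] = K·y
y = (KᵀK)⁻¹·Kᵀ·(x' − x̄) = [3]
z = y + H·x̄ = [3] + [0] = [3]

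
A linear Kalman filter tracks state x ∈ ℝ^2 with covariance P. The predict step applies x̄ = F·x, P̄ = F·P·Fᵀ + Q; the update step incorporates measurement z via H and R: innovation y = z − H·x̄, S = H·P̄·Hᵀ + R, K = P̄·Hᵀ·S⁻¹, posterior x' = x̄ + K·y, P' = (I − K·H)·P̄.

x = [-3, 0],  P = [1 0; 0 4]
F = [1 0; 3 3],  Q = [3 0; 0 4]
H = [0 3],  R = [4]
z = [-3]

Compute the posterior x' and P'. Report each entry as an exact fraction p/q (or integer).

x̄ = F·x = [-3, -9]
P̄ = F·P·Fᵀ + Q = [4 3; 3 49]
y = z − H·x̄ = [24]
S = H·P̄·Hᵀ + R = [445]
K = P̄·Hᵀ·S⁻¹ = [9/445; 147/445]
x' = x̄ + K·y = [-1119/445, -477/445]
P' = (I − K·H)·P̄ = [1699/445 12/445; 12/445 196/445]

x' = [-1119/445, -477/445]
P' = [1699/445 12/445; 12/445 196/445]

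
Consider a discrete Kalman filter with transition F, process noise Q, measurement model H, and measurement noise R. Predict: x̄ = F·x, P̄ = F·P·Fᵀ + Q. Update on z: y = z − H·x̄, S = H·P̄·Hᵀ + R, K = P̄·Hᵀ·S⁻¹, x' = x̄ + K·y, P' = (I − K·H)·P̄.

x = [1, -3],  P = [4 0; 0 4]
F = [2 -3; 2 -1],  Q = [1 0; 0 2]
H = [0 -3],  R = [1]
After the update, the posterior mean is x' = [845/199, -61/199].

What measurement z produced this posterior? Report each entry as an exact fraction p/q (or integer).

z = [1]

x̄ = F·x = [11, 5]
P̄ = F·P·Fᵀ + Q = [53 28; 28 22]
S = H·P̄·Hᵀ + R = [199]
K = P̄·Hᵀ·S⁻¹ = [-84/199; -66/199]
x' − x̄ = [-1344/199, -1056/199] = K·y
y = (KᵀK)⁻¹·Kᵀ·(x' − x̄) = [16]
z = y + H·x̄ = [16] + [-15] = [1]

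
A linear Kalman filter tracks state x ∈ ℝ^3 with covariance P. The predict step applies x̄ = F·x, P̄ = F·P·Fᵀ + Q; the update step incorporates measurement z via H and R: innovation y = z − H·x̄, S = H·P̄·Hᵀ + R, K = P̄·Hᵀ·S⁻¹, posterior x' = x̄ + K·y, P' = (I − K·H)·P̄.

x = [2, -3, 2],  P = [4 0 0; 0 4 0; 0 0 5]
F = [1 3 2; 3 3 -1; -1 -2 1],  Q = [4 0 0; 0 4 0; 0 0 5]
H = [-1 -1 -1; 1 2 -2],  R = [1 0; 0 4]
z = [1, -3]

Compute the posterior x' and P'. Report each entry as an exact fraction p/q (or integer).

x' = [-39061/13443, 4172/4481, 4825/4481]
P' = [148576/13443 -35726/4481 -10722/4481; -35726/4481 27963/4481 7676/4481; -10722/4481 7676/4481 4448/4481]

x̄ = F·x = [-3, -5, 6]
P̄ = F·P·Fᵀ + Q = [64 38 -18; 38 81 -41; -18 -41 30]
y = z − H·x̄ = [-1, 22]
S = H·P̄·Hᵀ + R = [134 -298; -298 1064]
K = P̄·Hᵀ·S⁻¹ = [-9232/13443 -362/13443; 87/4481 1212/4481; -1402/4481 -2133/8962]
x' = x̄ + K·y = [-39061/13443, 4172/4481, 4825/4481]
P' = (I − K·H)·P̄ = [148576/13443 -35726/4481 -10722/4481; -35726/4481 27963/4481 7676/4481; -10722/4481 7676/4481 4448/4481]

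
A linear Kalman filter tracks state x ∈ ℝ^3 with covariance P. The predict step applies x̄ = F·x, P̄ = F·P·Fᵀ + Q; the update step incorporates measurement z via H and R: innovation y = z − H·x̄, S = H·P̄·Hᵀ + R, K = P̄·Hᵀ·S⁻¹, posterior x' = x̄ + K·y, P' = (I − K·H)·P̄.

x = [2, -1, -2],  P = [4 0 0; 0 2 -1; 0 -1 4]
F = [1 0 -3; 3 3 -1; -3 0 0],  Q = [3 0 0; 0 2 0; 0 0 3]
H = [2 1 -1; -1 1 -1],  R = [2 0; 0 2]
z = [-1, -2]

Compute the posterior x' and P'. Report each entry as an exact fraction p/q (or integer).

x' = [9989/25798, -169151/51596, -83631/51596]
P' = [5629/12899 -333/25798 5163/25798; -333/25798 304701/51596 277785/51596; 5163/25798 277785/51596 307437/51596]

x̄ = F·x = [8, 5, -6]
P̄ = F·P·Fᵀ + Q = [43 33 -12; 33 66 -36; -12 -36 39]
y = z − H·x̄ = [-28, -5]
S = H·P̄·Hᵀ + R = [531 136; 136 132]
K = P̄·Hᵀ·S⁻¹ = [4255/12899 -8377/25798; 3198/12899 13791/51596; -1125/12899 -19989/51596]
x' = x̄ + K·y = [9989/25798, -169151/51596, -83631/51596]
P' = (I − K·H)·P̄ = [5629/12899 -333/25798 5163/25798; -333/25798 304701/51596 277785/51596; 5163/25798 277785/51596 307437/51596]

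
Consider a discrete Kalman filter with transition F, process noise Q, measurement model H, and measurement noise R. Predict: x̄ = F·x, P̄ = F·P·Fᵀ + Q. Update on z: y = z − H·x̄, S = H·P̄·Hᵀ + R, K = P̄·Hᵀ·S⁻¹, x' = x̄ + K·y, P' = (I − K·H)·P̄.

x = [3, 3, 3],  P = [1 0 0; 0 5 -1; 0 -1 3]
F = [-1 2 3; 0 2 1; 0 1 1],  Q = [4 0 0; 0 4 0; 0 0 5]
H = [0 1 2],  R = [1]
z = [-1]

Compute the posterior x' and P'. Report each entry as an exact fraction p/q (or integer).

x' = [109/54, 13/54, -14/27]
P' = [1919/108 161/108 -14/27; 161/108 635/108 -74/27; -14/27 -74/27 41/27]

x̄ = F·x = [12, 9, 6]
P̄ = F·P·Fᵀ + Q = [40 21 14; 21 23 10; 14 10 11]
y = z − H·x̄ = [-22]
S = H·P̄·Hᵀ + R = [108]
K = P̄·Hᵀ·S⁻¹ = [49/108; 43/108; 8/27]
x' = x̄ + K·y = [109/54, 13/54, -14/27]
P' = (I − K·H)·P̄ = [1919/108 161/108 -14/27; 161/108 635/108 -74/27; -14/27 -74/27 41/27]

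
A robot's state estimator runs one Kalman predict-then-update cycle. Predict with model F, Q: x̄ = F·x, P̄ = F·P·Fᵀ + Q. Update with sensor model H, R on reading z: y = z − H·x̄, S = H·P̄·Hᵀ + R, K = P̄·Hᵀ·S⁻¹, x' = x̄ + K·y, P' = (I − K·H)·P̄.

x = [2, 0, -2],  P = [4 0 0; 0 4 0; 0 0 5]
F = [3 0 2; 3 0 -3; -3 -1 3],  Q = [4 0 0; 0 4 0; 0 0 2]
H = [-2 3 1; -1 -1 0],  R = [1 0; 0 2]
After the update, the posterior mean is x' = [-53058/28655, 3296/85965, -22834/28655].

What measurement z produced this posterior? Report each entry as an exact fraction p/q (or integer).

x̄ = F·x = [2, 12, -12]
P̄ = F·P·Fᵀ + Q = [60 6 -6; 6 85 -81; -6 -81 87]
S = H·P̄·Hᵀ + R = [559 -54; -54 159]
K = P̄·Hᵀ·S⁻¹ = [-6912/28655 -14242/28655; 6948/28655 -42121/85965; -6066/28655 13619/28655]
x' − x̄ = [-110368/28655, -1028284/85965, 321026/28655] = K·y
y = (KᵀK)⁻¹·Kᵀ·(x' − x̄) = [-17, 16]
z = y + H·x̄ = [-17, 16] + [20, -14] = [3, 2]

z = [3, 2]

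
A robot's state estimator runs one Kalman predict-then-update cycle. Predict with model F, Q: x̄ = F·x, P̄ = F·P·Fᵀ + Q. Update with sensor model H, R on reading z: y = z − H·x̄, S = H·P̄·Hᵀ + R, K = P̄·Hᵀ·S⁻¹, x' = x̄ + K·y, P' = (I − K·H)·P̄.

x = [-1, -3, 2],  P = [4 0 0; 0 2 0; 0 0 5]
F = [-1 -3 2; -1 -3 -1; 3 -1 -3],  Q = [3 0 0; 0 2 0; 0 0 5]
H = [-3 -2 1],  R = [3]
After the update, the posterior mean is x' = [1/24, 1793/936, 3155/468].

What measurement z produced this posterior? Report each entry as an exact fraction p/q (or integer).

x̄ = F·x = [14, 8, -6]
P̄ = F·P·Fᵀ + Q = [45 12 -36; 12 29 9; -36 9 88]
S = H·P̄·Hᵀ + R = [936]
K = P̄·Hᵀ·S⁻¹ = [-5/24; -85/936; 89/468]
x' − x̄ = [-335/24, -5695/936, 5963/468] = K·y
y = (KᵀK)⁻¹·Kᵀ·(x' − x̄) = [67]
z = y + H·x̄ = [67] + [-64] = [3]

z = [3]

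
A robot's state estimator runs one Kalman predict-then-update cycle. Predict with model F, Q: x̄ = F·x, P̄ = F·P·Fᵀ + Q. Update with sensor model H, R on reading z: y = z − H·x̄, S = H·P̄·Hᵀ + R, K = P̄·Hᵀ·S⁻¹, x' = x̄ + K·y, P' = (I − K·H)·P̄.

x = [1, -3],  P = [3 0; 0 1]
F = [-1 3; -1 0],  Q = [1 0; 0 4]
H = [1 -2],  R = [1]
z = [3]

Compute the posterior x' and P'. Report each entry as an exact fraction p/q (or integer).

x' = [-223/30, -151/30]
P' = [341/30 167/30; 167/30 89/30]

x̄ = F·x = [-10, -1]
P̄ = F·P·Fᵀ + Q = [13 3; 3 7]
y = z − H·x̄ = [11]
S = H·P̄·Hᵀ + R = [30]
K = P̄·Hᵀ·S⁻¹ = [7/30; -11/30]
x' = x̄ + K·y = [-223/30, -151/30]
P' = (I − K·H)·P̄ = [341/30 167/30; 167/30 89/30]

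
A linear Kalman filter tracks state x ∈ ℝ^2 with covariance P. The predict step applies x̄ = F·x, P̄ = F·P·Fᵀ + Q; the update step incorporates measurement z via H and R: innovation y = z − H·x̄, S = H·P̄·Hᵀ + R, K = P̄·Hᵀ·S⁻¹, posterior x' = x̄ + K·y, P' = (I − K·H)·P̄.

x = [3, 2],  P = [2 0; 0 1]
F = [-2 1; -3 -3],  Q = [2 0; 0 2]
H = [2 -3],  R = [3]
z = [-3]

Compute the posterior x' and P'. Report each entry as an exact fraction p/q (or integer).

x̄ = F·x = [-4, -15]
P̄ = F·P·Fᵀ + Q = [11 9; 9 29]
y = z − H·x̄ = [-40]
S = H·P̄·Hᵀ + R = [200]
K = P̄·Hᵀ·S⁻¹ = [-1/40; -69/200]
x' = x̄ + K·y = [-3, -6/5]
P' = (I − K·H)·P̄ = [87/8 291/40; 291/40 1039/200]

x' = [-3, -6/5]
P' = [87/8 291/40; 291/40 1039/200]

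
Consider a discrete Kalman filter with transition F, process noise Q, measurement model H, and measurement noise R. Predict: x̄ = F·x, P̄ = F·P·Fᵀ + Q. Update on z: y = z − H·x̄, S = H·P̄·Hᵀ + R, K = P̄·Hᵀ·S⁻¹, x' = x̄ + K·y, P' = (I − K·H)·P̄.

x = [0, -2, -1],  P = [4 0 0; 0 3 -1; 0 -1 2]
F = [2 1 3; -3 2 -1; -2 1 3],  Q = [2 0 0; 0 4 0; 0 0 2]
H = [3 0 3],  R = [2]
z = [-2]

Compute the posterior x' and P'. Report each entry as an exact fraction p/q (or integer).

x̄ = F·x = [-5, -3, -5]
P̄ = F·P·Fᵀ + Q = [33 -29 -1; -29 58 19; -1 19 33]
y = z − H·x̄ = [28]
S = H·P̄·Hᵀ + R = [578]
K = P̄·Hᵀ·S⁻¹ = [48/289; -15/289; 48/289]
x' = x̄ + K·y = [-101/289, -1287/289, -101/289]
P' = (I − K·H)·P̄ = [4929/289 -6941/289 -4897/289; -6941/289 16312/289 6931/289; -4897/289 6931/289 4929/289]

x' = [-101/289, -1287/289, -101/289]
P' = [4929/289 -6941/289 -4897/289; -6941/289 16312/289 6931/289; -4897/289 6931/289 4929/289]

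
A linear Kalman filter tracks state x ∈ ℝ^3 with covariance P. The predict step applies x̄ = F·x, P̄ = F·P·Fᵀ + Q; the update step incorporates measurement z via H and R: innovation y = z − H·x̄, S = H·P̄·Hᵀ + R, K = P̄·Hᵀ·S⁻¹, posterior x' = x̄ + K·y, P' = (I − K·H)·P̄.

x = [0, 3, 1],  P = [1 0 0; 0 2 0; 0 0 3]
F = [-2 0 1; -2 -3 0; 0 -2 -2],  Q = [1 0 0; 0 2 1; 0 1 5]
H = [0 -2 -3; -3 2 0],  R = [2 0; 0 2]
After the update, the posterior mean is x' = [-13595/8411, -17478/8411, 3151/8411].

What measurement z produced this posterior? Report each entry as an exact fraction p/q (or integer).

x̄ = F·x = [1, -9, -8]
P̄ = F·P·Fᵀ + Q = [8 4 -6; 4 24 13; -6 13 25]
S = H·P̄·Hᵀ + R = [479 -204; -204 122]
K = P̄·Hᵀ·S⁻¹ = [-1022/8411 -2812/8411; -1635/8411 -252/8411; -1673/8411 236/8411]
x' − x̄ = [-22006/8411, 58221/8411, 70439/8411] = K·y
y = (KᵀK)⁻¹·Kᵀ·(x' − x̄) = [-39, 22]
z = y + H·x̄ = [-39, 22] + [42, -21] = [3, 1]

z = [3, 1]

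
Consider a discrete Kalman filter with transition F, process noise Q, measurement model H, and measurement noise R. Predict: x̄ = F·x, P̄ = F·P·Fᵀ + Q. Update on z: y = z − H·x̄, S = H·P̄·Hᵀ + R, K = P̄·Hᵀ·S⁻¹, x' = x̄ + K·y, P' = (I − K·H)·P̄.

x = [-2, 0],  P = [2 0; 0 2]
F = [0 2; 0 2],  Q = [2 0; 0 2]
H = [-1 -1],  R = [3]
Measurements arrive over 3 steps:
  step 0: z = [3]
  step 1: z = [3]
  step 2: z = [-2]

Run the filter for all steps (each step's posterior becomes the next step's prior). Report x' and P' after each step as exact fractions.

step 0: x' = [-18/13, -18/13], P' = [22/13 -4/13; -4/13 22/13]
step 1: x' = [-714/443, -714/443], P' = [746/443 -140/443; -140/443 746/443]
step 2: x' = [9424/15037, 9424/15037], P' = [25318/15037 -4756/15037; -4756/15037 25318/15037]

step 0: x̄ = F·x = [0, 0]
step 0: P̄ = F·P·Fᵀ + Q = [10 8; 8 10]
step 0: y = z − H·x̄ = [3]
step 0: S = H·P̄·Hᵀ + R = [39]
step 0: K = P̄·Hᵀ·S⁻¹ = [-6/13; -6/13]
step 0: x' = x̄ + K·y = [-18/13, -18/13]
step 0: P' = (I − K·H)·P̄ = [22/13 -4/13; -4/13 22/13]
step 1: x̄ = F·x = [-36/13, -36/13]
step 1: P̄ = F·P·Fᵀ + Q = [114/13 88/13; 88/13 114/13]
step 1: y = z − H·x̄ = [-33/13]
step 1: S = H·P̄·Hᵀ + R = [443/13]
step 1: K = P̄·Hᵀ·S⁻¹ = [-202/443; -202/443]
step 1: x' = x̄ + K·y = [-714/443, -714/443]
step 1: P' = (I − K·H)·P̄ = [746/443 -140/443; -140/443 746/443]
step 2: x̄ = F·x = [-1428/443, -1428/443]
step 2: P̄ = F·P·Fᵀ + Q = [3870/443 2984/443; 2984/443 3870/443]
step 2: y = z − H·x̄ = [-3742/443]
step 2: S = H·P̄·Hᵀ + R = [15037/443]
step 2: K = P̄·Hᵀ·S⁻¹ = [-6854/15037; -6854/15037]
step 2: x' = x̄ + K·y = [9424/15037, 9424/15037]
step 2: P' = (I − K·H)·P̄ = [25318/15037 -4756/15037; -4756/15037 25318/15037]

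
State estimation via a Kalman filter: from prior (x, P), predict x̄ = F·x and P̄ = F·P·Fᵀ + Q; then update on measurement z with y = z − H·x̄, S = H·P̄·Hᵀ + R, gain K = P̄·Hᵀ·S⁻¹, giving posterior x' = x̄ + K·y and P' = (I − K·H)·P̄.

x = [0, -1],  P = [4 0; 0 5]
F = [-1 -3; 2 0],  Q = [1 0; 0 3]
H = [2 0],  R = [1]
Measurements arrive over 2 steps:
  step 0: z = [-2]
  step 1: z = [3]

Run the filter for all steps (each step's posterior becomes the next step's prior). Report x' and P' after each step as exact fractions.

step 0: x' = [-197/201, 128/201], P' = [50/201 -8/201; -8/201 3563/201]
step 1: x' = [193433/129281, -253922/129281], P' = [32270/129281 -52/129281; -52/129281 516427/129281]

step 0: x̄ = F·x = [3, 0]
step 0: P̄ = F·P·Fᵀ + Q = [50 -8; -8 19]
step 0: y = z − H·x̄ = [-8]
step 0: S = H·P̄·Hᵀ + R = [201]
step 0: K = P̄·Hᵀ·S⁻¹ = [100/201; -16/201]
step 0: x' = x̄ + K·y = [-197/201, 128/201]
step 0: P' = (I − K·H)·P̄ = [50/201 -8/201; -8/201 3563/201]
step 1: x̄ = F·x = [-187/201, -394/201]
step 1: P̄ = F·P·Fᵀ + Q = [32270/201 -52/201; -52/201 803/201]
step 1: y = z − H·x̄ = [977/201]
step 1: S = H·P̄·Hᵀ + R = [129281/201]
step 1: K = P̄·Hᵀ·S⁻¹ = [64540/129281; -104/129281]
step 1: x' = x̄ + K·y = [193433/129281, -253922/129281]
step 1: P' = (I − K·H)·P̄ = [32270/129281 -52/129281; -52/129281 516427/129281]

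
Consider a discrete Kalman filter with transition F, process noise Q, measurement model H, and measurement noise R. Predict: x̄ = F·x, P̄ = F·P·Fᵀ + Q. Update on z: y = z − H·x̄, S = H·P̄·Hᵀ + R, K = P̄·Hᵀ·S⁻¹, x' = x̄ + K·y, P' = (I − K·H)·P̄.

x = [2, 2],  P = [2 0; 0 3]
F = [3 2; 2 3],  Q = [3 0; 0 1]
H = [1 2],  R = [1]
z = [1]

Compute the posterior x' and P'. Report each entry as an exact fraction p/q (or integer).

x' = [283/298, 11/149]
P' = [1185/298 -273/149; -273/149 162/149]

x̄ = F·x = [10, 10]
P̄ = F·P·Fᵀ + Q = [33 30; 30 36]
y = z − H·x̄ = [-29]
S = H·P̄·Hᵀ + R = [298]
K = P̄·Hᵀ·S⁻¹ = [93/298; 51/149]
x' = x̄ + K·y = [283/298, 11/149]
P' = (I − K·H)·P̄ = [1185/298 -273/149; -273/149 162/149]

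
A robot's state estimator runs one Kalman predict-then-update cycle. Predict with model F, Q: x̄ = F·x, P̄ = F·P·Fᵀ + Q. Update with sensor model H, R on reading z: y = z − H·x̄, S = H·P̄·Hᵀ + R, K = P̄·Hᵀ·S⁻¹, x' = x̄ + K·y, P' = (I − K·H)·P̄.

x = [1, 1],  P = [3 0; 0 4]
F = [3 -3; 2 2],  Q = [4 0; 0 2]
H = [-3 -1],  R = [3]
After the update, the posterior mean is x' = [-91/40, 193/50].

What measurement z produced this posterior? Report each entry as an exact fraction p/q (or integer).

z = [3]

x̄ = F·x = [0, 4]
P̄ = F·P·Fᵀ + Q = [67 -6; -6 30]
S = H·P̄·Hᵀ + R = [600]
K = P̄·Hᵀ·S⁻¹ = [-13/40; -1/50]
x' − x̄ = [-91/40, -7/50] = K·y
y = (KᵀK)⁻¹·Kᵀ·(x' − x̄) = [7]
z = y + H·x̄ = [7] + [-4] = [3]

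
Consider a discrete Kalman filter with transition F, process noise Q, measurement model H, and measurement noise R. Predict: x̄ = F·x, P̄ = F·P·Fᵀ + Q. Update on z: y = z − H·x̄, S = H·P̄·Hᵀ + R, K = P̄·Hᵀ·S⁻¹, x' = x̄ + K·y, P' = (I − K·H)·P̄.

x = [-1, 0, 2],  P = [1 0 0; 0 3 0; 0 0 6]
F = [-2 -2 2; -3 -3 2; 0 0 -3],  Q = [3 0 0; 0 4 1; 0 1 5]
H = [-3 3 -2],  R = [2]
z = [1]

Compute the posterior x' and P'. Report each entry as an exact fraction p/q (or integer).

x̄ = F·x = [6, 7, -6]
P̄ = F·P·Fᵀ + Q = [43 48 -36; 48 64 -35; -36 -35 59]
y = z − H·x̄ = [-14]
S = H·P̄·Hᵀ + R = [325]
K = P̄·Hᵀ·S⁻¹ = [87/325; 118/325; -23/65]
x' = x̄ + K·y = [732/325, 623/325, -68/65]
P' = (I − K·H)·P̄ = [6406/325 5334/325 -339/65; 5334/325 6876/325 439/65; -339/65 439/65 238/13]

x' = [732/325, 623/325, -68/65]
P' = [6406/325 5334/325 -339/65; 5334/325 6876/325 439/65; -339/65 439/65 238/13]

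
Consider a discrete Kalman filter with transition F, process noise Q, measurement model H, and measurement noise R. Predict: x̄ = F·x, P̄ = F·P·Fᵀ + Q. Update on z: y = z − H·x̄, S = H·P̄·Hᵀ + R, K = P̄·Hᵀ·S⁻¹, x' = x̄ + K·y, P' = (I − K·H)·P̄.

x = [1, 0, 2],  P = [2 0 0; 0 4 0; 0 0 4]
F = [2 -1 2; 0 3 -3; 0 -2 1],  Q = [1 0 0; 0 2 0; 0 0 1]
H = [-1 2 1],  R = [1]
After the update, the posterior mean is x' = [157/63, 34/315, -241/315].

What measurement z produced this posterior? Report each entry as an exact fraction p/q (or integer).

z = [-3]

x̄ = F·x = [6, -6, 2]
P̄ = F·P·Fᵀ + Q = [29 -36 16; -36 74 -36; 16 -36 21]
S = H·P̄·Hᵀ + R = [315]
K = P̄·Hᵀ·S⁻¹ = [-17/63; 148/315; -67/315]
x' − x̄ = [-221/63, 1924/315, -871/315] = K·y
y = (KᵀK)⁻¹·Kᵀ·(x' − x̄) = [13]
z = y + H·x̄ = [13] + [-16] = [-3]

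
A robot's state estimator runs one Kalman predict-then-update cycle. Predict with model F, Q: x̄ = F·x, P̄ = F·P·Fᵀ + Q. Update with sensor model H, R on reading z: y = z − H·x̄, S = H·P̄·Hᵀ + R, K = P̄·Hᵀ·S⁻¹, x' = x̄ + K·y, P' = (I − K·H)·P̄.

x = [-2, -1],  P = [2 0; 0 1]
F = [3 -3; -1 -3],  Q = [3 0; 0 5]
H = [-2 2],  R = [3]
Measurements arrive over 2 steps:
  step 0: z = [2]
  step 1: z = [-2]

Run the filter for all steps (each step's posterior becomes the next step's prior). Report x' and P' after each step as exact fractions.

step 0: x̄ = F·x = [-3, 5]
step 0: P̄ = F·P·Fᵀ + Q = [30 3; 3 16]
step 0: y = z − H·x̄ = [-14]
step 0: S = H·P̄·Hᵀ + R = [163]
step 0: K = P̄·Hᵀ·S⁻¹ = [-54/163; 26/163]
step 0: x' = x̄ + K·y = [267/163, 451/163]
step 0: P' = (I − K·H)·P̄ = [1974/163 1893/163; 1893/163 1932/163]
step 1: x̄ = F·x = [-552/163, -1620/163]
step 1: P̄ = F·P·Fᵀ + Q = [1569/163 108/163; 108/163 31535/163]
step 1: y = z − H·x̄ = [1810/163]
step 1: S = H·P̄·Hᵀ + R = [132041/163]
step 1: K = P̄·Hᵀ·S⁻¹ = [-2922/132041; 62854/132041]
step 1: x' = x̄ + K·y = [-479604/132041, -614360/132041]
step 1: P' = (I − K·H)·P̄ = [1218615/132041 1214232/132041; 1214232/132041 1308513/132041]

step 0: x' = [267/163, 451/163], P' = [1974/163 1893/163; 1893/163 1932/163]
step 1: x' = [-479604/132041, -614360/132041], P' = [1218615/132041 1214232/132041; 1214232/132041 1308513/132041]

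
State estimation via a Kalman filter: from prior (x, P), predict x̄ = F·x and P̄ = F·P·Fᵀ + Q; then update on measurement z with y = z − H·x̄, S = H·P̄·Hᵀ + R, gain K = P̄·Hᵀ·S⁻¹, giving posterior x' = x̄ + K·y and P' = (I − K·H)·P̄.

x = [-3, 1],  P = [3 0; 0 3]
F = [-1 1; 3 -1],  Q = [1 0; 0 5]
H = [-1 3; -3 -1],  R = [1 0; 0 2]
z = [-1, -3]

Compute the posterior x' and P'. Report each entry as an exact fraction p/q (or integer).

x̄ = F·x = [4, -10]
P̄ = F·P·Fᵀ + Q = [7 -12; -12 35]
y = z − H·x̄ = [33, -1]
S = H·P̄·Hᵀ + R = [395 12; 12 28]
K = P̄·Hᵀ·S⁻¹ = [-274/2729 -3039/10916; 816/2729 -1009/10916]
x' = x̄ + K·y = [10535/10916, -439/10916]
P' = (I − K·H)·P̄ = [1933/10916 279/10916; 279/10916 1181/10916]

x' = [10535/10916, -439/10916]
P' = [1933/10916 279/10916; 279/10916 1181/10916]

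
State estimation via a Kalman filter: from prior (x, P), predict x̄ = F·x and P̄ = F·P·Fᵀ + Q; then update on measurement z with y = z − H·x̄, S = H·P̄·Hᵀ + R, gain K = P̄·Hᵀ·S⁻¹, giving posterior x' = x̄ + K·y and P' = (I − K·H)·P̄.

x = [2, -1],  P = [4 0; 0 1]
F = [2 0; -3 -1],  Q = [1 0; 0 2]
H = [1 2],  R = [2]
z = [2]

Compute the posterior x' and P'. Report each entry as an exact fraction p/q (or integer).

x̄ = F·x = [4, -5]
P̄ = F·P·Fᵀ + Q = [17 -24; -24 39]
y = z − H·x̄ = [8]
S = H·P̄·Hᵀ + R = [79]
K = P̄·Hᵀ·S⁻¹ = [-31/79; 54/79]
x' = x̄ + K·y = [68/79, 37/79]
P' = (I − K·H)·P̄ = [382/79 -222/79; -222/79 165/79]

x' = [68/79, 37/79]
P' = [382/79 -222/79; -222/79 165/79]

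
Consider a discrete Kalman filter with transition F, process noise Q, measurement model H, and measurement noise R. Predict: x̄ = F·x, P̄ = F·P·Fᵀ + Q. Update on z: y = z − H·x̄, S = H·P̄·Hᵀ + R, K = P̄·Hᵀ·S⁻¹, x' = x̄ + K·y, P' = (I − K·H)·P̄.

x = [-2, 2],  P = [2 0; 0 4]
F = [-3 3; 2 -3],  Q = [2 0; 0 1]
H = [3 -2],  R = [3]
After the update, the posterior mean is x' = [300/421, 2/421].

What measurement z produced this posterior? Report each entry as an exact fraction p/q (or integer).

z = [2]

x̄ = F·x = [12, -10]
P̄ = F·P·Fᵀ + Q = [56 -48; -48 45]
S = H·P̄·Hᵀ + R = [1263]
K = P̄·Hᵀ·S⁻¹ = [88/421; -78/421]
x' − x̄ = [-4752/421, 4212/421] = K·y
y = (KᵀK)⁻¹·Kᵀ·(x' − x̄) = [-54]
z = y + H·x̄ = [-54] + [56] = [2]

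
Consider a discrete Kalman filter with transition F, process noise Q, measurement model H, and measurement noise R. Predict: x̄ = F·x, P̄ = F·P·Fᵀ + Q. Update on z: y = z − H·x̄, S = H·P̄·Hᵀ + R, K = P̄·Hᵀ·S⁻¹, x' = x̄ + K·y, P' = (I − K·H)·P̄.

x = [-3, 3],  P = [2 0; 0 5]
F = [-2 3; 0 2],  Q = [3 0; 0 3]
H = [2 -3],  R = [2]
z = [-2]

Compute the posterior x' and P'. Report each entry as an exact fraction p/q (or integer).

x' = [787/73, 564/73]
P' = [3604/73 2388/73; 2388/73 1598/73]

x̄ = F·x = [15, 6]
P̄ = F·P·Fᵀ + Q = [56 30; 30 23]
y = z − H·x̄ = [-14]
S = H·P̄·Hᵀ + R = [73]
K = P̄·Hᵀ·S⁻¹ = [22/73; -9/73]
x' = x̄ + K·y = [787/73, 564/73]
P' = (I − K·H)·P̄ = [3604/73 2388/73; 2388/73 1598/73]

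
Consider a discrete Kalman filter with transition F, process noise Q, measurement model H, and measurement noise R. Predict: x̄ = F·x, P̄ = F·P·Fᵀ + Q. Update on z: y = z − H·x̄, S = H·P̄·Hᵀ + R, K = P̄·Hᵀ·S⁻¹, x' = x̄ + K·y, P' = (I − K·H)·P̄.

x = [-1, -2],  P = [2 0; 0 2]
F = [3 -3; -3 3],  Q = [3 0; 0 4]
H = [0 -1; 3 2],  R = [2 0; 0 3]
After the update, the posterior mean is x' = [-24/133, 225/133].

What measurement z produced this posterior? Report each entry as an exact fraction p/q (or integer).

z = [-2, 3]

x̄ = F·x = [3, -3]
P̄ = F·P·Fᵀ + Q = [39 -36; -36 40]
S = H·P̄·Hᵀ + R = [42 28; 28 82]
K = P̄·Hᵀ·S⁻¹ = [423/665 63/190; -624/665 -2/95]
x' − x̄ = [-423/133, 624/133] = K·y
y = (KᵀK)⁻¹·Kᵀ·(x' − x̄) = [-5, 0]
z = y + H·x̄ = [-5, 0] + [3, 3] = [-2, 3]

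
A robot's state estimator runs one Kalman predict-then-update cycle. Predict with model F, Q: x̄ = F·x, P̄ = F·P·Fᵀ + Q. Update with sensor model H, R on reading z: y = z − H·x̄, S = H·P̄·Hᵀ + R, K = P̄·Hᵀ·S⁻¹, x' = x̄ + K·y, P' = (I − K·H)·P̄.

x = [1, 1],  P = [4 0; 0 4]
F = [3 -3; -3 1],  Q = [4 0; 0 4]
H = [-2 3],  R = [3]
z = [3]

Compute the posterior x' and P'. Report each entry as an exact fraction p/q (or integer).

x' = [-2664/1279, -506/1279]
P' = [9588/1279 6096/1279; 6096/1279 4292/1279]

x̄ = F·x = [0, -2]
P̄ = F·P·Fᵀ + Q = [76 -48; -48 44]
y = z − H·x̄ = [9]
S = H·P̄·Hᵀ + R = [1279]
K = P̄·Hᵀ·S⁻¹ = [-296/1279; 228/1279]
x' = x̄ + K·y = [-2664/1279, -506/1279]
P' = (I − K·H)·P̄ = [9588/1279 6096/1279; 6096/1279 4292/1279]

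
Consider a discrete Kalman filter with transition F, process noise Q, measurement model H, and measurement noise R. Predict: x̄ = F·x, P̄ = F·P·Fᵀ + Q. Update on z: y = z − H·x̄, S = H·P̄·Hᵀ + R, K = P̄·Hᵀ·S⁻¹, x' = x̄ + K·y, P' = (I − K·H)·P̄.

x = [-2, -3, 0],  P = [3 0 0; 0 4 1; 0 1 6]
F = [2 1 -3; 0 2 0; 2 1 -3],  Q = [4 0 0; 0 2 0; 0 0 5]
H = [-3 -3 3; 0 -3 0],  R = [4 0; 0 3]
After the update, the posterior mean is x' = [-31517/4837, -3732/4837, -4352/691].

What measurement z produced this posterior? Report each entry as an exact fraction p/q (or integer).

x̄ = F·x = [-7, -6, -7]
P̄ = F·P·Fᵀ + Q = [68 2 64; 2 18 2; 64 2 69]
S = H·P̄·Hᵀ + R = [247 162; 162 165]
K = P̄·Hᵀ·S⁻¹ = [-666/4837 478/4837; -54/4837 -1530/4837; 117/691 -140/691]
x' − x̄ = [2342/4837, 25290/4837, 485/691] = K·y
y = (KᵀK)⁻¹·Kᵀ·(x' − x̄) = [-15, -16]
z = y + H·x̄ = [-15, -16] + [18, 18] = [3, 2]

z = [3, 2]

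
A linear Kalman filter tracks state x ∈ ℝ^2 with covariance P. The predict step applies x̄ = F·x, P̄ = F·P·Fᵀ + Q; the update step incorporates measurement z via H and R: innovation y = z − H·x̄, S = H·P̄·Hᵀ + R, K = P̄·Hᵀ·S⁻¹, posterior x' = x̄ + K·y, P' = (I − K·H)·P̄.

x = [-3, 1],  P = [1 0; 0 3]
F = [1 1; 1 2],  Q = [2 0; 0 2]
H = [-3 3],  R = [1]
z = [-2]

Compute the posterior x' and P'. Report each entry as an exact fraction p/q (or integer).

x̄ = F·x = [-2, -1]
P̄ = F·P·Fᵀ + Q = [6 7; 7 15]
y = z − H·x̄ = [-5]
S = H·P̄·Hᵀ + R = [64]
K = P̄·Hᵀ·S⁻¹ = [3/64; 3/8]
x' = x̄ + K·y = [-143/64, -23/8]
P' = (I − K·H)·P̄ = [375/64 47/8; 47/8 6]

x' = [-143/64, -23/8]
P' = [375/64 47/8; 47/8 6]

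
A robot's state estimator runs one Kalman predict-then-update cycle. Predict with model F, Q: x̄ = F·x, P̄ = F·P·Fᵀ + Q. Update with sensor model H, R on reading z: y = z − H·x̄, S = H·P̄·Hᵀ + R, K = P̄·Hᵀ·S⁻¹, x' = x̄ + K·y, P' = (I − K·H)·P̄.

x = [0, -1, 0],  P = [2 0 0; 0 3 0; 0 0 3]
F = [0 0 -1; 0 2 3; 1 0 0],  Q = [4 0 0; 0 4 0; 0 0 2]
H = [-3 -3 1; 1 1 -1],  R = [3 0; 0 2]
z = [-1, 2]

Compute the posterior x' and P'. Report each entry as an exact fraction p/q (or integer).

x' = [-78/605, 116/605, -692/605]
P' = [4161/605 -4187/605 -36/605; -4187/605 4629/605 612/605; -36/605 612/605 1356/605]

x̄ = F·x = [0, -2, 0]
P̄ = F·P·Fᵀ + Q = [7 -9 0; -9 43 0; 0 0 4]
y = z − H·x̄ = [-7, 4]
S = H·P̄·Hᵀ + R = [295 -100; -100 38]
K = P̄·Hᵀ·S⁻¹ = [14/605 1/121; -238/605 -17/121; -124/605 -78/121]
x' = x̄ + K·y = [-78/605, 116/605, -692/605]
P' = (I − K·H)·P̄ = [4161/605 -4187/605 -36/605; -4187/605 4629/605 612/605; -36/605 612/605 1356/605]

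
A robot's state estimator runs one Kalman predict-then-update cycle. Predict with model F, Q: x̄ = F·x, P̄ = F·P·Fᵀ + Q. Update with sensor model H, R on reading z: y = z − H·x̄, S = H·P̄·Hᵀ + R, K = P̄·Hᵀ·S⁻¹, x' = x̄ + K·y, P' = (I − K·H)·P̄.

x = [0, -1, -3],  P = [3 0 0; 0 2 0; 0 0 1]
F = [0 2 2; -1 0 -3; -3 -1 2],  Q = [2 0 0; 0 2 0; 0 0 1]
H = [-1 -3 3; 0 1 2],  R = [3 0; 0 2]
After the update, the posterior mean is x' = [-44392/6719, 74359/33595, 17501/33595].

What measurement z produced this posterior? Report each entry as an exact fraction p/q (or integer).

x̄ = F·x = [-8, 9, -5]
P̄ = F·P·Fᵀ + Q = [14 -6 0; -6 14 3; 0 3 34]
S = H·P̄·Hᵀ + R = [359 159; 159 164]
K = P̄·Hᵀ·S⁻¹ = [322/6719 -558/6719; -7608/33595 11473/33595; 3963/33595 10702/33595]
x' − x̄ = [9360/6719, -227996/33595, 185476/33595] = K·y
y = (KᵀK)⁻¹·Kᵀ·(x' − x̄) = [36, 4]
z = y + H·x̄ = [36, 4] + [-34, -1] = [2, 3]

z = [2, 3]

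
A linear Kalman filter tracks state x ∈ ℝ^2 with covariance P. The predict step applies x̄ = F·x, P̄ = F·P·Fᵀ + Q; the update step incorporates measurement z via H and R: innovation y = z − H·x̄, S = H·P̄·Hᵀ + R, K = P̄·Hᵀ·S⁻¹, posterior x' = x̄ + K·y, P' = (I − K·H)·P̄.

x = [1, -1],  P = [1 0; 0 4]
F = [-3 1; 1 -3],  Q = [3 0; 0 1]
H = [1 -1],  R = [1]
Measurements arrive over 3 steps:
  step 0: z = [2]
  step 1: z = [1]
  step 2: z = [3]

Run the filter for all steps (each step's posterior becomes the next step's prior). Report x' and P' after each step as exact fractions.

step 0: x' = [-6/17, -38/17], P' = [399/85 368/85; 368/85 421/85]
step 1: x' = [175/61, 139/61], P' = [34570/1769 33731/1769; 33731/1769 34576/1769]
step 2: x' = [-125929/35789, -223813/35789], P' = [2808062/35789 2789307/35789; 2789307/35789 2804572/35789]

step 0: x̄ = F·x = [-4, 4]
step 0: P̄ = F·P·Fᵀ + Q = [16 -15; -15 38]
step 0: y = z − H·x̄ = [10]
step 0: S = H·P̄·Hᵀ + R = [85]
step 0: K = P̄·Hᵀ·S⁻¹ = [31/85; -53/85]
step 0: x' = x̄ + K·y = [-6/17, -38/17]
step 0: P' = (I − K·H)·P̄ = [399/85 368/85; 368/85 421/85]
step 1: x̄ = F·x = [-20/17, 108/17]
step 1: P̄ = F·P·Fᵀ + Q = [2059/85 244/17; 244/17 413/17]
step 1: y = z − H·x̄ = [145/17]
step 1: S = H·P̄·Hᵀ + R = [1769/85]
step 1: K = P̄·Hᵀ·S⁻¹ = [839/1769; -845/1769]
step 1: x' = x̄ + K·y = [175/61, 139/61]
step 1: P' = (I − K·H)·P̄ = [34570/1769 33731/1769; 33731/1769 34576/1769]
step 2: x̄ = F·x = [-386/61, -242/61]
step 2: P̄ = F·P·Fᵀ + Q = [148627/1769 129872/1769; 129872/1769 145137/1769]
step 2: y = z − H·x̄ = [327/61]
step 2: S = H·P̄·Hᵀ + R = [35789/1769]
step 2: K = P̄·Hᵀ·S⁻¹ = [18755/35789; -15265/35789]
step 2: x' = x̄ + K·y = [-125929/35789, -223813/35789]
step 2: P' = (I − K·H)·P̄ = [2808062/35789 2789307/35789; 2789307/35789 2804572/35789]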